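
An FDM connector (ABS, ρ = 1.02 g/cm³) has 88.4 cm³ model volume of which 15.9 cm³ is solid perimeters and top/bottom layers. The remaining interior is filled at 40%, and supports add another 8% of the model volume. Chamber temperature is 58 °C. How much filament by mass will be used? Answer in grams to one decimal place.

Volume inside the shell = 88.4 − 15.9, so 72.5 cm³.
Deposited infill = 0.40 × 72.5, so 29 cm³.
Support = 0.08 × 88.4 = 7.072 cm³.
Total printed volume = 15.9 + 29 + 7.072, so 51.972 cm³.
Mass: 51.972 × 1.02 → 53.01144 g.

53.0 g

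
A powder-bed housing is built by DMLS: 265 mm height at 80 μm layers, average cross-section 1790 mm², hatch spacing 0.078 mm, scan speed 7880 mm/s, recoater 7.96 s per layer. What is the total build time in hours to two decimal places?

10.01 hours

Layer count = ceil(265 / 0.08) = 3313.
Per-layer scan distance = 1790 / 0.078 = 22948.7 mm.
Scan time per layer: 22948.7 / 7880 → 2.9123 s.
Per-layer time = 2.9123 + 7.96 = 10.8723 s.
Build time = 3313 × 10.8723 = 36019.9299 s = 10.01 hours.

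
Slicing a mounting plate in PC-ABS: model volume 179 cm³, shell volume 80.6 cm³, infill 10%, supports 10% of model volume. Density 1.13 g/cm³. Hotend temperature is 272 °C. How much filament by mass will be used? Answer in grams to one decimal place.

122.4 g

Volume inside the shell = 179 − 80.6, so 98.4 cm³.
Deposited infill: 0.10 × 98.4 → 9.84 cm³.
Support = 0.10 × 179 = 17.9 cm³.
Deposited volume = 80.6 + 9.84 + 17.9 = 108.34 cm³.
Mass: 108.34 × 1.13 → 122.4242 g.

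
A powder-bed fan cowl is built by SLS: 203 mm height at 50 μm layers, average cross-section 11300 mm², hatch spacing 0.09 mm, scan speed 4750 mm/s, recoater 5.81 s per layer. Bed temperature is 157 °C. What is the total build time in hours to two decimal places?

36.36 hours

Number of layers: 203 / 0.05 → 4060 (rounded up).
Per-layer scan distance = 11300 / 0.09, so 125555.6 mm.
Per-layer scan time = 125555.6 / 4750, so 26.4328 s.
Time per layer = 26.4328 + 5.81, so 32.2428 s.
4060 layers × 32.2428 s/layer = 130905.768 s, i.e. 36.36 hours.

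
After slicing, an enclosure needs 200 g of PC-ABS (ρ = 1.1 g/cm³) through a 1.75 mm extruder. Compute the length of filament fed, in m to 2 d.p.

75.59 m

Extruded volume: 200/1.1 = 181.8182 cm³ (181818.2 mm³).
Filament cross-section = π × (1.75/2)² = 2.4053 mm².
L = V/A = 181818.2/2.4053 = 75590.65 mm → 75.59 m.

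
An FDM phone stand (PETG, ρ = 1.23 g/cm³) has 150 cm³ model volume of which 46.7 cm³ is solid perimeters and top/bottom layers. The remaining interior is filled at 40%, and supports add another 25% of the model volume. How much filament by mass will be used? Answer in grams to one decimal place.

Interior volume: 150 − 46.7 → 103.3 cm³.
Infill deposited = 0.40 × 103.3 = 41.32 cm³.
Support = 0.25 × 150 = 37.5 cm³.
Deposited volume = 46.7 + 41.32 + 37.5 = 125.52 cm³.
Mass: 125.52 × 1.23 → 154.3896 g.

154.4 g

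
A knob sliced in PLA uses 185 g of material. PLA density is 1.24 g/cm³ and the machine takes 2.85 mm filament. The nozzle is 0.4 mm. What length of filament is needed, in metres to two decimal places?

Extruded volume: 185/1.24 = 149.1935 cm³ (149193.5 mm³).
Cross-section of 2.85 mm filament: π·(2.85/2)² = 6.3794 mm².
Length = 149193.5 / 6.3794 = 23386.76 mm = 23.39 m.

23.39 m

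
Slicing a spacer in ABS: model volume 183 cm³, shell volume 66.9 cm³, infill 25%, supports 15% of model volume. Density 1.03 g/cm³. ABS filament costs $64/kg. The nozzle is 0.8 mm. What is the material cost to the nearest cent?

$8.13

Volume inside the shell = 183 − 66.9, so 116.1 cm³.
Infill deposited = 0.25 × 116.1, so 29.025 cm³.
Support = 0.15 × 183, so 27.45 cm³.
Total printed volume = 66.9 + 29.025 + 27.45, so 123.375 cm³.
Mass: 123.375 × 1.03 → 127.07625 g.
Cost = 127.07625 g / 1000 × $64/kg = $8.13.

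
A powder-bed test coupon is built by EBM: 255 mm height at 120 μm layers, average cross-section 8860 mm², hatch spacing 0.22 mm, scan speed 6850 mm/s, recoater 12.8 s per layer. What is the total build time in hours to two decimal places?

Layers = ⌈255/0.12⌉ = 2125.
Hatch length per layer = 8860 / 0.22 = 40272.7 mm.
Scan time per layer = 40272.7 / 6850, so 5.8792 s.
Time per layer = 5.8792 + 12.8 = 18.6792 s.
2125 layers × 18.6792 s/layer = 39693.3 s, i.e. 11.03 hours.

11.03 hours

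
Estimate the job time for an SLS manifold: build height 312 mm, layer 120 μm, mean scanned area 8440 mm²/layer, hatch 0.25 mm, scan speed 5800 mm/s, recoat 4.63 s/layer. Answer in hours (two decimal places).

7.55 hours

Number of layers: 312 / 0.12 → 2600 (rounded up).
Scan path per layer = 8440 / 0.25, so 33760 mm.
Laser time per layer: 33760 / 5800 → 5.8207 s.
Time per layer: 5.8207 + 4.63 → 10.4507 s.
Total: 2600 × 10.4507 s = 27171.82 s → 7.55 hours.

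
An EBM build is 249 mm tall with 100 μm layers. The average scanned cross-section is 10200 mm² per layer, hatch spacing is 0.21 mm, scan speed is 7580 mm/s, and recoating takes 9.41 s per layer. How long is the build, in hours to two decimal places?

10.94 hours

Layer count = ceil(249 / 0.1) = 2490.
Scan path per layer: 10200 / 0.21 → 48571.4 mm.
Scan time per layer: 48571.4 / 7580 → 6.4078 s.
Time per layer = 6.4078 + 9.41, so 15.8178 s.
2490 layers × 15.8178 s/layer = 39386.322 s, i.e. 10.94 hours.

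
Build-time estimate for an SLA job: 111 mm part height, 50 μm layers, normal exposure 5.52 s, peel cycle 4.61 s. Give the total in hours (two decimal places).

Layers = ⌈111/0.05⌉ = 2220.
Each layer takes: 5.52 + 4.61 → 10.13 s.
Total = 2220 × 10.13 = 22488.6 s = 6.25 hours.

6.25 hours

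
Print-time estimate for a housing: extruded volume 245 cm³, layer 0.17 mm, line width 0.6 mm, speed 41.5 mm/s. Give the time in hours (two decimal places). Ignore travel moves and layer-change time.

16.08 hours

Extrusion cross-section = 0.17 × 0.6 = 0.102 mm².
Toolpath length = 245 cm³ / 0.102 mm² = 245000 / 0.102 = 2401960.8 mm.
Time extruding = 2401960.8 / 41.5, so 57878.6 s.
That's 57878.6 s → 16.08 hours.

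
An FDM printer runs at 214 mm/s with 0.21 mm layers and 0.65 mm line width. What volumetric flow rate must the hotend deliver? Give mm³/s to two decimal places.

29.21

Bead cross-section: 0.21 × 0.65 → 0.1365 mm².
Q = v·A = 214 × 0.1365 = 29.21 mm³/s.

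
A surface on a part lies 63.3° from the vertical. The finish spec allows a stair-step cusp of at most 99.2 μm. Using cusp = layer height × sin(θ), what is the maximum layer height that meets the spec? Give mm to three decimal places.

t = h_c / sin θ = 0.0992 / 0.8934 = 0.111 mm.

0.111 mm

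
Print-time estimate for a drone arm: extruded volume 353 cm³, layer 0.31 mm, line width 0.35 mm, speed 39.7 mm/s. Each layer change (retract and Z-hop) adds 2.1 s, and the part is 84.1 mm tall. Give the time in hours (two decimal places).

22.92 hours

Extrusion cross-section: 0.31 × 0.35 → 0.1085 mm².
Total extruded path = 353000/0.1085 = 3253456.2 mm.
Extrusion time = 3253456.2 / 39.7, so 81951 s.
Layer count = ceil(84.1 / 0.31) = 272.
Non-print overhead = 272 × 2.1, so 571.2 s.
Altogether 81951 + 571.2 = 82522.2 s, i.e. 22.92 hours.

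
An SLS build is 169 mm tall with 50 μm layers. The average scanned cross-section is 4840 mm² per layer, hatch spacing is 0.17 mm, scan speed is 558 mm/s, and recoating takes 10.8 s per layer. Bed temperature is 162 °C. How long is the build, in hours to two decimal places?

Number of layers: 169 / 0.05 → 3380 (rounded up).
Per-layer scan distance = 4840 / 0.17, so 28470.6 mm.
Scan time per layer: 28470.6 / 558 → 51.0226 s.
Per-layer time = 51.0226 + 10.8 = 61.8226 s.
3380 layers × 61.8226 s/layer = 208960.388 s, i.e. 58.04 hours.

58.04 hours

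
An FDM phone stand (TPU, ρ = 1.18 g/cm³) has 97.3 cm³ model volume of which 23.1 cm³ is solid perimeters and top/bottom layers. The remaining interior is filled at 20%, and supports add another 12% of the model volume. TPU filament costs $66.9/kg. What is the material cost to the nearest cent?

Interior volume: 97.3 − 23.1 → 74.2 cm³.
Infill deposited = 0.20 × 74.2 = 14.84 cm³.
Support = 0.12 × 97.3, so 11.676 cm³.
Total printed volume = 23.1 + 14.84 + 11.676 = 49.616 cm³.
Mass = 49.616 × 1.18 = 58.54688 g.
Cost = 58.54688 g / 1000 × $66.9/kg = $3.92.

$3.92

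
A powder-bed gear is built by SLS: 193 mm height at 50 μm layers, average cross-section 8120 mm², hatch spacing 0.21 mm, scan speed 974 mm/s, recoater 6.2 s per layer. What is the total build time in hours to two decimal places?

49.21 hours

Layers = ⌈193/0.05⌉ = 3860.
Hatch length per layer: 8120 / 0.21 → 38666.7 mm.
Scan time per layer = 38666.7 / 974, so 39.6989 s.
Per-layer time: 39.6989 + 6.2 → 45.8989 s.
Total: 3860 × 45.8989 s = 177169.754 s → 49.21 hours.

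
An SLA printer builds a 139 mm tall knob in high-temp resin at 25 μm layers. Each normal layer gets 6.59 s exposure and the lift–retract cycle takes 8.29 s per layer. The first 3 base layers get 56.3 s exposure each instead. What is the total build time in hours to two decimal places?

23.02 hours

Layer count = ceil(139 / 0.025) = 5560.
Bottom layers = 3 × (56.3 + 8.29) = 193.77 s.
Remaining layers = 5557 × (6.59 + 8.29), so 82688.16 s.
Sum: 193.77 + 82688.16 = 82881.93 s → 23.02 hours.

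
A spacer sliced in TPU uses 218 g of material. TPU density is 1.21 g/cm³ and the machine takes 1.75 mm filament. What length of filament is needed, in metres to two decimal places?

Volume = 218 g / 1.21 g·cm⁻³ = 180.1653 cm³ = 180165.3 mm³.
Filament cross-section = π × (1.75/2)² = 2.4053 mm².
Length = 180165.3 / 2.4053 = 74903.46 mm = 74.90 m.

74.90 m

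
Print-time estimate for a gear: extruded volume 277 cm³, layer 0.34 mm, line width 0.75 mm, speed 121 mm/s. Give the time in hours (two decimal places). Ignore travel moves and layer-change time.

2.49 hours

Line area: 0.34 × 0.75 → 0.255 mm².
Total extruded path = 277000/0.255 = 1086274.5 mm.
Time extruding = 1086274.5 / 121 = 8977.5 s.
8977.5 s = 2.49 hours.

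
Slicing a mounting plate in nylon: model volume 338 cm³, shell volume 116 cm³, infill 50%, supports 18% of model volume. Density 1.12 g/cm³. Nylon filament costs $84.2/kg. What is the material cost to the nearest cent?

Interior volume = 338 − 116, so 222 cm³.
Infill volume: 0.50 × 222 → 111 cm³.
Support: 0.18 × 338 → 60.84 cm³.
Total extruded: 116 + 111 + 60.84 → 287.84 cm³.
Mass: 287.84 × 1.12 → 322.3808 g.
Cost = 322.3808 g / 1000 × $84.2/kg = $27.14.

$27.14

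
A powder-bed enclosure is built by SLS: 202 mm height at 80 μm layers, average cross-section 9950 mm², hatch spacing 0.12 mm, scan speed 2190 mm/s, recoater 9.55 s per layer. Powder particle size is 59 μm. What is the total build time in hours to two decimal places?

Layer count = ceil(202 / 0.08) = 2525.
Scan path per layer = 9950 / 0.12 = 82916.7 mm.
Scan time per layer = 82916.7 / 2190 = 37.8615 s.
Layer cycle = 37.8615 + 9.55 = 47.4115 s.
Build time = 2525 × 47.4115 = 119714.0375 s = 33.25 hours.

33.25 hours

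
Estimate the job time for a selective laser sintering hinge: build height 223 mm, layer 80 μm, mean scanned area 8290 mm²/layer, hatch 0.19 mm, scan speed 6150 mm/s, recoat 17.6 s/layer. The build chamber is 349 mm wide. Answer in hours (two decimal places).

Number of layers: 223 / 0.08 → 2788 (rounded up).
Per-layer scan distance = 8290 / 0.19, so 43631.6 mm.
Per-layer scan time = 43631.6 / 6150, so 7.0946 s.
Time per layer: 7.0946 + 17.6 → 24.6946 s.
2788 layers × 24.6946 s/layer = 68848.5448 s, i.e. 19.12 hours.

19.12 hours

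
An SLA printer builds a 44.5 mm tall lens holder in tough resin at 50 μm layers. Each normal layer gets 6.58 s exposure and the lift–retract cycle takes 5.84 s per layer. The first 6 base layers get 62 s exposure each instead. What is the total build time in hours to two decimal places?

3.16 hours

Layer count = ceil(44.5 / 0.05) = 890.
Burn-in layers = 6 × (62 + 5.84) = 407.04 s.
Regular layers = 884 × (6.58 + 5.84), so 10979.28 s.
Sum: 407.04 + 10979.28 = 11386.32 s → 3.16 hours.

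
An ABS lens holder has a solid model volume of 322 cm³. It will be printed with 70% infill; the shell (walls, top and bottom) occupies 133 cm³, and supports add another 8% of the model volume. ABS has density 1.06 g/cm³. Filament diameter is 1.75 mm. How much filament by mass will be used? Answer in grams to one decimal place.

308.5 g

Volume inside the shell = 322 − 133 = 189 cm³.
Infill deposited: 0.70 × 189 → 132.3 cm³.
Support = 0.08 × 322 = 25.76 cm³.
Total printed volume = 133 + 132.3 + 25.76, so 291.06 cm³.
Mass: 291.06 × 1.06 → 308.5236 g.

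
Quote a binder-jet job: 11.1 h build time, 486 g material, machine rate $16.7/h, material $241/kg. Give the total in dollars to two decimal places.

Machine-time cost = 16.7 × 11.1, so $185.37.
Feedstock cost: 241 × 486/1000 → $117.126.
Job cost: 185.37 + 117.126 = 302.496 ≈ $302.50.

$302.50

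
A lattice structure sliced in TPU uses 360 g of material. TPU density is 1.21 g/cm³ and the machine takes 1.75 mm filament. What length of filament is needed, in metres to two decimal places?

Extruded volume: 360/1.21 = 297.5207 cm³ (297520.7 mm³).
A = π r² = π × 0.875² = 2.4053 mm².
L = V/A = 297520.7/2.4053 = 123693.8 mm → 123.69 m.

123.69 m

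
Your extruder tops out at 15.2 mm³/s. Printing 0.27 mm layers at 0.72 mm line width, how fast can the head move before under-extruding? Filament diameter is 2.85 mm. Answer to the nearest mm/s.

78 mm/s

A = 0.27 × 0.72, so 0.1944 mm².
v_max = Q/A = 15.2/0.1944 = 78.19 mm/s → 78 mm/s.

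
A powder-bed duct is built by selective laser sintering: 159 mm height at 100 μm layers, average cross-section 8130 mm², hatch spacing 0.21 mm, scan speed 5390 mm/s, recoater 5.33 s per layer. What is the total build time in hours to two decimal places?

5.53 hours

Number of layers: 159 / 0.1 → 1590 (rounded up).
Per-layer scan distance = 8130 / 0.21, so 38714.3 mm.
Laser time per layer = 38714.3 / 5390 = 7.1826 s.
Time per layer = 7.1826 + 5.33 = 12.5126 s.
1590 layers × 12.5126 s/layer = 19895.034 s, i.e. 5.53 hours.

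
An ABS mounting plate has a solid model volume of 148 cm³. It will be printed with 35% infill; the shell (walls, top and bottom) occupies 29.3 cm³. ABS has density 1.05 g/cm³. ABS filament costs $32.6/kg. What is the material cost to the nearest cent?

$2.43

Infill region: 148 − 29.3 → 118.7 cm³.
Infill volume = 0.35 × 118.7, so 41.545 cm³.
Total printed volume = 29.3 + 41.545 = 70.845 cm³.
Mass = 70.845 × 1.05, so 74.38725 g.
Cost = 74.38725 g / 1000 × $32.6/kg = $2.43.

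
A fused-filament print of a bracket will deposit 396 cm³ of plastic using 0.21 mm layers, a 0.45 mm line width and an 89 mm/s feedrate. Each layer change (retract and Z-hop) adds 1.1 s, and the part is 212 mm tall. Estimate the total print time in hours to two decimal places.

13.39 hours

Bead cross-section = 0.21 × 0.45, so 0.0945 mm².
Path length: 396000 mm³ / 0.0945 mm² → 4190476.2 mm.
Print-move time: 4190476.2 / 89 → 47084 s.
Layers = ⌈212/0.21⌉ = 1010.
Non-print overhead = 1010 × 1.1, so 1111 s.
Altogether 47084 + 1111 = 48195 s, i.e. 13.39 hours.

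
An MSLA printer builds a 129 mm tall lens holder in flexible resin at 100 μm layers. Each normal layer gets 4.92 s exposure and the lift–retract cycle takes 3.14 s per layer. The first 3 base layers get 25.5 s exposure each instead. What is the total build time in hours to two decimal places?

2.91 hours

Layers = ⌈129/0.1⌉ = 1290.
Bottom layers = 3 × (25.5 + 3.14) = 85.92 s.
Remaining layers = 1287 × (4.92 + 3.14) = 10373.22 s.
Sum: 85.92 + 10373.22 = 10459.14 s → 2.91 hours.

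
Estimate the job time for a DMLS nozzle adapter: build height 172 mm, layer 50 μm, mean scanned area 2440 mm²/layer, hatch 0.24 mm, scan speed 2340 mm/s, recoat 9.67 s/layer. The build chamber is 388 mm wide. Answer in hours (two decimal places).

13.39 hours

Number of layers: 172 / 0.05 → 3440 (rounded up).
Hatch length per layer = 2440 / 0.24 = 10166.7 mm.
Scan time per layer = 10166.7 / 2340, so 4.3447 s.
Layer cycle = 4.3447 + 9.67, so 14.0147 s.
3440 layers × 14.0147 s/layer = 48210.568 s, i.e. 13.39 hours.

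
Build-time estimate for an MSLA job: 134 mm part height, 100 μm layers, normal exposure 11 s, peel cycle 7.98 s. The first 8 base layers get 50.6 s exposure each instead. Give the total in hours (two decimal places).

7.15 hours

Layers = ⌈134/0.1⌉ = 1340.
Base layers: 8 × (50.6 + 7.98) → 468.64 s.
Normal layers = 1332 × (11 + 7.98), so 25281.36 s.
Sum: 468.64 + 25281.36 = 25750 s → 7.15 hours.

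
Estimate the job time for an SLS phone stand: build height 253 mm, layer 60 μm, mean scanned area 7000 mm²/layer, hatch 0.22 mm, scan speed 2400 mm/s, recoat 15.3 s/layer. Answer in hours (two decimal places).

33.45 hours

Layer count = ceil(253 / 0.06) = 4217.
Scan path per layer: 7000 / 0.22 → 31818.2 mm.
Laser time per layer = 31818.2 / 2400, so 13.2576 s.
Time per layer = 13.2576 + 15.3 = 28.5576 s.
Build time = 4217 × 28.5576 = 120427.3992 s = 33.45 hours.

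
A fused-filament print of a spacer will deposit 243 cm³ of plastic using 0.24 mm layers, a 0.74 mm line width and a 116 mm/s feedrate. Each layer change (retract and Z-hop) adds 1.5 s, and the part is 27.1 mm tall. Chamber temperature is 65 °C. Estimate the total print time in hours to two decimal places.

3.32 hours

Bead cross-section = 0.24 × 0.74, so 0.1776 mm².
Path length: 243000 mm³ / 0.1776 mm² → 1368243.2 mm.
Extrusion time = 1368243.2 / 116, so 11795.2 s.
Number of layers: 27.1 / 0.24 → 113 (rounded up).
Z-hop total: 113 × 1.5 → 169.5 s.
Altogether 11795.2 + 169.5 = 11964.7 s, i.e. 3.32 hours.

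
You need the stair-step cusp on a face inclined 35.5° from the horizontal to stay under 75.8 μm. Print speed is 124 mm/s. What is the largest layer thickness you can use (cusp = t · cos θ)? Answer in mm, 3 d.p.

0.093 mm

cos(35.5°) = 0.8141; t_max = 0.0758/0.8141 = 0.093 mm.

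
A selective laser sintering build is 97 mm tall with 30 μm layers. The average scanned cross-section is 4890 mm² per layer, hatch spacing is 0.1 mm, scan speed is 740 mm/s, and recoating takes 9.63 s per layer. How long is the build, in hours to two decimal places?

68.01 hours

Number of layers: 97 / 0.03 → 3234 (rounded up).
Scan path per layer: 4890 / 0.1 → 48900 mm.
Scan time per layer = 48900 / 740, so 66.0811 s.
Per-layer time = 66.0811 + 9.63 = 75.7111 s.
Build time = 3234 × 75.7111 = 244849.6974 s = 68.01 hours.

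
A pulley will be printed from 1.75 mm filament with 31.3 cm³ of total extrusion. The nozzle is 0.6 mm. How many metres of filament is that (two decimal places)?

Filament cross-section = π × (1.75/2)² = 2.4053 mm².
L = 31300 mm³ / 2.4053 mm² = 13012.93 mm, i.e. 13.01 m.

13.01 m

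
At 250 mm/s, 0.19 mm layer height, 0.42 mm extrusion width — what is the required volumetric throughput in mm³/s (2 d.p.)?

Bead cross-section = 0.19 × 0.42 = 0.0798 mm².
Q = v·A = 250 × 0.0798 = 19.95 mm³/s.

19.95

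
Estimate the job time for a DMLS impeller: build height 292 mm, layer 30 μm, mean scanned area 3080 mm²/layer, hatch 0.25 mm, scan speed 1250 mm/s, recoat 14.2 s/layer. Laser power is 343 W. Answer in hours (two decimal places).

65.04 hours

Layers = ⌈292/0.03⌉ = 9734.
Scan path per layer = 3080 / 0.25 = 12320 mm.
Scan time per layer = 12320 / 1250, so 9.856 s.
Time per layer = 9.856 + 14.2 = 24.056 s.
Total: 9734 × 24.056 s = 234161.104 s → 65.04 hours.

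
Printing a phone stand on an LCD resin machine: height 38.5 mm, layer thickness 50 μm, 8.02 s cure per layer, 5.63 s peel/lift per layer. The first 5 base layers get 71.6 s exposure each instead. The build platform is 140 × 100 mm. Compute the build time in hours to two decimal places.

Layers = ⌈38.5/0.05⌉ = 770.
Burn-in layers = 5 × (71.6 + 5.63) = 386.15 s.
Remaining layers = 765 × (8.02 + 5.63), so 10442.25 s.
Total = 386.15 + 10442.25 = 10828.4 s = 3.01 hours.

3.01 hours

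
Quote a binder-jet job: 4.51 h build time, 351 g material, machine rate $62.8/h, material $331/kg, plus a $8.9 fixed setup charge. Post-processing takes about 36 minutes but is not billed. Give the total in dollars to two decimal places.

Time charge: 62.8 × 4.51 → $283.228.
Material charge = 331 × 351/1000, so $116.181.
Total = 283.228 + 116.181 + 8.9 = 408.309 ≈ $408.31.

$408.31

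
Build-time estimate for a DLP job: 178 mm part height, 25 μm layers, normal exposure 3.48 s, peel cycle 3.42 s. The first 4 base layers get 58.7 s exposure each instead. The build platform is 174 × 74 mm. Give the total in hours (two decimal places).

Layers = ⌈178/0.025⌉ = 7120.
Base layers = 4 × (58.7 + 3.42) = 248.48 s.
Remaining layers = 7116 × (3.48 + 3.42), so 49100.4 s.
Sum: 248.48 + 49100.4 = 49348.88 s → 13.71 hours.

13.71 hours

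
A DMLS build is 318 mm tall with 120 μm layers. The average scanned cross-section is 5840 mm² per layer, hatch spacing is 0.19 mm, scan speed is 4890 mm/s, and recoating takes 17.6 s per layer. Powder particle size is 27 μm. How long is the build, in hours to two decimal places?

Number of layers: 318 / 0.12 → 2650 (rounded up).
Hatch length per layer: 5840 / 0.19 → 30736.8 mm.
Scan time per layer = 30736.8 / 4890 = 6.2856 s.
Per-layer time = 6.2856 + 17.6, so 23.8856 s.
Build time = 2650 × 23.8856 = 63296.84 s = 17.58 hours.

17.58 hours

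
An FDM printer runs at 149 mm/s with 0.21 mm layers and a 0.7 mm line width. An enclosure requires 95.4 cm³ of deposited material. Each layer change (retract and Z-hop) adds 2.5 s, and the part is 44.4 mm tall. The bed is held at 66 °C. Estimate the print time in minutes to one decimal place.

81.4 minutes

Extrusion cross-section: 0.21 × 0.7 → 0.147 mm².
Total extruded path = 95400/0.147 = 648979.6 mm.
Time extruding: 648979.6 / 149 → 4355.6 s.
Layer count = ceil(44.4 / 0.21) = 212.
Z-hop total: 212 × 2.5 → 530 s.
Total = 4355.6 + 530 = 4885.6 s = 81.4 minutes.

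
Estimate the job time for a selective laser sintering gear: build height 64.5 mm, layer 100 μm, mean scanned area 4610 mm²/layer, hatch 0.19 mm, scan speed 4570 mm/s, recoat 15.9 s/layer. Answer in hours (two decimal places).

3.80 hours

Layer count = ceil(64.5 / 0.1) = 645.
Hatch length per layer = 4610 / 0.19 = 24263.2 mm.
Laser time per layer = 24263.2 / 4570, so 5.3092 s.
Time per layer = 5.3092 + 15.9, so 21.2092 s.
645 layers × 21.2092 s/layer = 13679.934 s, i.e. 3.80 hours.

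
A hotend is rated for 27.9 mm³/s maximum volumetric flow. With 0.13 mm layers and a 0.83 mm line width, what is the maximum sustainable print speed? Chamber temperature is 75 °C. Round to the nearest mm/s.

Extrusion cross-section = 0.13 × 0.83, so 0.1079 mm².
v_max = Q/A = 27.9/0.1079 = 258.57 mm/s → 259 mm/s.

259 mm/s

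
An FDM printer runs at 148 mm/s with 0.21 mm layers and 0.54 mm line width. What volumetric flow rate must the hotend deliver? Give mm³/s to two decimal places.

16.78

Bead cross-section: 0.21 × 0.54 → 0.1134 mm².
Q = v·A = 148 × 0.1134 = 16.78 mm³/s.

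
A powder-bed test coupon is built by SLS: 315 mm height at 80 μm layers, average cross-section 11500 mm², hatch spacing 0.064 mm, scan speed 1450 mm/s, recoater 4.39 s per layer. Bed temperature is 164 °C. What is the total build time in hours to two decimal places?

140.36 hours

Layers = ⌈315/0.08⌉ = 3938.
Hatch length per layer = 11500 / 0.064, so 179687.5 mm.
Scan time per layer = 179687.5 / 1450 = 123.9224 s.
Time per layer = 123.9224 + 4.39, so 128.3124 s.
Total: 3938 × 128.3124 s = 505294.2312 s → 140.36 hours.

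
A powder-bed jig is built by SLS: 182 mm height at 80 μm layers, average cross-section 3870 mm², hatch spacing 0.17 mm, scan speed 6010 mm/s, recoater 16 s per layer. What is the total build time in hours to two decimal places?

12.50 hours

Layers = ⌈182/0.08⌉ = 2275.
Hatch length per layer: 3870 / 0.17 → 22764.7 mm.
Scan time per layer = 22764.7 / 6010, so 3.7878 s.
Time per layer = 3.7878 + 16, so 19.7878 s.
Total: 2275 × 19.7878 s = 45017.245 s → 12.50 hours.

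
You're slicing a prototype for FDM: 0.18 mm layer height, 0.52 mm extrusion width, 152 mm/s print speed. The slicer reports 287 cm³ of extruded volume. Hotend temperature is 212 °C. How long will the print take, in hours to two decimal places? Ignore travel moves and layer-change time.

Bead cross-section: 0.18 × 0.52 → 0.0936 mm².
Total extruded path = 287000/0.0936 = 3066239.3 mm.
Print-move time = 3066239.3 / 152, so 20172.6 s.
In the requested units: 20172.6 s = 5.60 hours.

5.60 hours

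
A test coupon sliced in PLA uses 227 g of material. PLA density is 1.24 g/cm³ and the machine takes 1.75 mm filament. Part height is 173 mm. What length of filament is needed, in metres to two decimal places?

76.11 m

Extruded volume: 227/1.24 = 183.0645 cm³ (183064.5 mm³).
A = π r² = π × 0.875² = 2.4053 mm².
L = V/A = 183064.5/2.4053 = 76108.8 mm → 76.11 m.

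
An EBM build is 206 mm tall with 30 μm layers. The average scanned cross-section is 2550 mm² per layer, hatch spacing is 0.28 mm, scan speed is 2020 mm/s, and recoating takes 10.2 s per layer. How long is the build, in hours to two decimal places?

Layers = ⌈206/0.03⌉ = 6867.
Hatch length per layer = 2550 / 0.28, so 9107.1 mm.
Per-layer scan time = 9107.1 / 2020 = 4.5085 s.
Time per layer = 4.5085 + 10.2, so 14.7085 s.
Build time = 6867 × 14.7085 = 101003.2695 s = 28.06 hours.

28.06 hours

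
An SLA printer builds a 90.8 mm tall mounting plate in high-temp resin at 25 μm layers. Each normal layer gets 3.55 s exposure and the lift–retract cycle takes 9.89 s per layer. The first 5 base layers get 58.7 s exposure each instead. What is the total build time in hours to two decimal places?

13.64 hours

Layer count = ceil(90.8 / 0.025) = 3632.
Base layers = 5 × (58.7 + 9.89) = 342.95 s.
Normal layers = 3627 × (3.55 + 9.89), so 48746.88 s.
Total = 342.95 + 48746.88 = 49089.83 s = 13.64 hours.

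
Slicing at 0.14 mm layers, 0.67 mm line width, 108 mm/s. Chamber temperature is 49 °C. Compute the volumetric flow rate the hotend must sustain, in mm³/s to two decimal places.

Extrusion cross-section = 0.14 × 0.67, so 0.0938 mm².
Volumetric flow = 108 × 0.0938 = 10.13 mm³/s.

10.13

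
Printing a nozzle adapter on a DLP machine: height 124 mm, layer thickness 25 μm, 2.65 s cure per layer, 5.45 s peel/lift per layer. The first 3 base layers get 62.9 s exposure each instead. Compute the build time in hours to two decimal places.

11.21 hours

Layers = ⌈124/0.025⌉ = 4960.
Burn-in layers: 3 × (62.9 + 5.45) → 205.05 s.
Normal layers: 4957 × (2.65 + 5.45) → 40151.7 s.
Total = 205.05 + 40151.7 = 40356.75 s = 11.21 hours.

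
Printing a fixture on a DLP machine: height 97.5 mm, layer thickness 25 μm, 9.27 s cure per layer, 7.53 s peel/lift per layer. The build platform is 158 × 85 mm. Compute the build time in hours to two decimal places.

18.20 hours

Number of layers: 97.5 / 0.025 → 3900 (rounded up).
Each layer takes = 9.27 + 7.53, so 16.8 s.
Total = 3900 × 16.8 = 65520 s = 18.20 hours.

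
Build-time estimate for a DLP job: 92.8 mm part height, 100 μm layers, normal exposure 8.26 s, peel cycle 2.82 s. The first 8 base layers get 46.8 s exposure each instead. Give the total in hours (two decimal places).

2.94 hours

Layers = ⌈92.8/0.1⌉ = 928.
Bottom layers = 8 × (46.8 + 2.82) = 396.96 s.
Regular layers = 920 × (8.26 + 2.82), so 10193.6 s.
Sum: 396.96 + 10193.6 = 10590.56 s → 2.94 hours.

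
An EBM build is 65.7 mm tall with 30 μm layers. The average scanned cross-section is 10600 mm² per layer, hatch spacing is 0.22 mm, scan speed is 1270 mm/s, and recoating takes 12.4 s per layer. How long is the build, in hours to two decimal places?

Number of layers: 65.7 / 0.03 → 2190 (rounded up).
Hatch length per layer = 10600 / 0.22, so 48181.8 mm.
Beam time per layer: 48181.8 / 1270 → 37.9384 s.
Layer cycle = 37.9384 + 12.4 = 50.3384 s.
2190 layers × 50.3384 s/layer = 110241.096 s, i.e. 30.62 hours.

30.62 hours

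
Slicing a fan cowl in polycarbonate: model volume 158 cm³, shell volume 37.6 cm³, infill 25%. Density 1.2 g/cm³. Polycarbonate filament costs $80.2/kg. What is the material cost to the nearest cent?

Interior volume = 158 − 37.6 = 120.4 cm³.
Deposited infill: 0.25 × 120.4 → 30.1 cm³.
Deposited volume = 37.6 + 30.1, so 67.7 cm³.
Mass: 67.7 × 1.2 → 81.24 g.
At $80.2/kg: 81.24/1000 × 80.2 = $6.52.

$6.52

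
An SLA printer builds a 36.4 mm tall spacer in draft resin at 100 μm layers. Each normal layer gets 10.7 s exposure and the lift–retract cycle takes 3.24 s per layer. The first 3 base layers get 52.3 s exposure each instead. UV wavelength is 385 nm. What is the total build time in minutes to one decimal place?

86.6 minutes

Layer count = ceil(36.4 / 0.1) = 364.
Base layers = 3 × (52.3 + 3.24), so 166.62 s.
Normal layers: 361 × (10.7 + 3.24) → 5032.34 s.
Total = 166.62 + 5032.34 = 5198.96 s = 86.6 minutes.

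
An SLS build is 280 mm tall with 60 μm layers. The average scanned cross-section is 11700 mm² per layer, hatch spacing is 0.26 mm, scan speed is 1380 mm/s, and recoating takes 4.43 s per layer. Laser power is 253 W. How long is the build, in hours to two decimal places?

48.02 hours

Layers = ⌈280/0.06⌉ = 4667.
Per-layer scan distance: 11700 / 0.26 → 45000 mm.
Laser time per layer: 45000 / 1380 → 32.6087 s.
Per-layer time = 32.6087 + 4.43, so 37.0387 s.
4667 layers × 37.0387 s/layer = 172859.6129 s, i.e. 48.02 hours.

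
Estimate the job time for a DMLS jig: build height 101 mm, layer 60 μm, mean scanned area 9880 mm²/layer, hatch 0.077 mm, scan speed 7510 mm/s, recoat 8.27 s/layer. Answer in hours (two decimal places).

Number of layers: 101 / 0.06 → 1684 (rounded up).
Scan path per layer = 9880 / 0.077, so 128311.7 mm.
Scan time per layer = 128311.7 / 7510, so 17.0854 s.
Per-layer time: 17.0854 + 8.27 → 25.3554 s.
Total: 1684 × 25.3554 s = 42698.4936 s → 11.86 hours.

11.86 hours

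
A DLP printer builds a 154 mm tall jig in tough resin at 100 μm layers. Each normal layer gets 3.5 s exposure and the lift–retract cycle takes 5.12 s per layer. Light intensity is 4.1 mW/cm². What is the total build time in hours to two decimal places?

Number of layers: 154 / 0.1 → 1540 (rounded up).
Cycle time = 3.5 + 5.12 = 8.62 s.
Total = 1540 × 8.62 = 13274.8 s = 3.69 hours.

3.69 hours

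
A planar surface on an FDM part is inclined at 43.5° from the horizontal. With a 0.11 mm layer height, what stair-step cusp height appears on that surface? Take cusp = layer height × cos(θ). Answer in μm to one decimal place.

79.8 μm

h_c = t·cos θ = 0.11 × 0.7254 = 0.079794 mm (79.8 μm).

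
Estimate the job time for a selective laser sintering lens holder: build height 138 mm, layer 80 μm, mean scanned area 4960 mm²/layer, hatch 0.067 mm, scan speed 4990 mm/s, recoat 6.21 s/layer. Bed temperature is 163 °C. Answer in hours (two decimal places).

Layers = ⌈138/0.08⌉ = 1725.
Scan path per layer = 4960 / 0.067, so 74029.9 mm.
Laser time per layer = 74029.9 / 4990 = 14.8357 s.
Layer cycle: 14.8357 + 6.21 → 21.0457 s.
Total: 1725 × 21.0457 s = 36303.8325 s → 10.08 hours.

10.08 hours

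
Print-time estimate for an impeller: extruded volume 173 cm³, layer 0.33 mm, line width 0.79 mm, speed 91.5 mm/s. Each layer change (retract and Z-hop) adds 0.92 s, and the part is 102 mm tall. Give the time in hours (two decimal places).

2.09 hours

Bead cross-section = 0.33 × 0.79 = 0.2607 mm².
Path length: 173000 mm³ / 0.2607 mm² → 663598 mm.
Extrusion time = 663598 / 91.5 = 7252.4 s.
Layers = ⌈102/0.33⌉ = 310.
Non-print overhead = 310 × 0.92, so 285.2 s.
Total = 7252.4 + 285.2 = 7537.6 s = 2.09 hours.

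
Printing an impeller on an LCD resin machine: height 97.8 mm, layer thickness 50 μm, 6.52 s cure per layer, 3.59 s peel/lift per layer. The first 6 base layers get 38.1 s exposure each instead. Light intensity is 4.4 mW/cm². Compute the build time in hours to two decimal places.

Number of layers: 97.8 / 0.05 → 1956 (rounded up).
Burn-in layers = 6 × (38.1 + 3.59), so 250.14 s.
Remaining layers = 1950 × (6.52 + 3.59) = 19714.5 s.
Sum: 250.14 + 19714.5 = 19964.64 s → 5.55 hours.

5.55 hours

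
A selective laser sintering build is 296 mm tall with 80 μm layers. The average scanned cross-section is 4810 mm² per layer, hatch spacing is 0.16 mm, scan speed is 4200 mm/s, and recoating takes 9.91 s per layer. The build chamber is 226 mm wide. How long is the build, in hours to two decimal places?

Number of layers: 296 / 0.08 → 3700 (rounded up).
Per-layer scan distance: 4810 / 0.16 → 30062.5 mm.
Per-layer scan time: 30062.5 / 4200 → 7.1577 s.
Per-layer time = 7.1577 + 9.91 = 17.0677 s.
3700 layers × 17.0677 s/layer = 63150.49 s, i.e. 17.54 hours.

17.54 hours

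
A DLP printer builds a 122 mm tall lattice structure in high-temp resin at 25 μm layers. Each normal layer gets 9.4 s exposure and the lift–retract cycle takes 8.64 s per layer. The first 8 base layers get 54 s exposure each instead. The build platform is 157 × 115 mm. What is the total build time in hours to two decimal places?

Layers = ⌈122/0.025⌉ = 4880.
Burn-in layers = 8 × (54 + 8.64), so 501.12 s.
Normal layers = 4872 × (9.4 + 8.64), so 87890.88 s.
Sum: 501.12 + 87890.88 = 88392 s → 24.55 hours.

24.55 hours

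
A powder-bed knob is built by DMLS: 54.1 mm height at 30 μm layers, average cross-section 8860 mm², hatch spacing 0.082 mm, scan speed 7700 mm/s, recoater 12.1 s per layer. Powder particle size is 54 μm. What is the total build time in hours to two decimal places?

Layers = ⌈54.1/0.03⌉ = 1804.
Per-layer scan distance = 8860 / 0.082, so 108048.8 mm.
Per-layer scan time = 108048.8 / 7700 = 14.0323 s.
Time per layer: 14.0323 + 12.1 → 26.1323 s.
1804 layers × 26.1323 s/layer = 47142.6692 s, i.e. 13.10 hours.

13.10 hours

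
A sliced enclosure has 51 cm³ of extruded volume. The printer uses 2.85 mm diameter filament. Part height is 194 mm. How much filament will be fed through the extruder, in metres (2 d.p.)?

A = π r² = π × 1.425² = 6.3794 mm².
L = 51000 mm³ / 6.3794 mm² = 7994.48 mm, i.e. 7.99 m.

7.99 m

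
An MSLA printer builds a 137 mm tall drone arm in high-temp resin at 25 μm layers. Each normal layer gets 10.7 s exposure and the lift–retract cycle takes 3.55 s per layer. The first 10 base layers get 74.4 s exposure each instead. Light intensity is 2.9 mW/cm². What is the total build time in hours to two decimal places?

21.87 hours

Number of layers: 137 / 0.025 → 5480 (rounded up).
Base layers: 10 × (74.4 + 3.55) → 779.5 s.
Remaining layers = 5470 × (10.7 + 3.55) = 77947.5 s.
Sum: 779.5 + 77947.5 = 78727 s → 21.87 hours.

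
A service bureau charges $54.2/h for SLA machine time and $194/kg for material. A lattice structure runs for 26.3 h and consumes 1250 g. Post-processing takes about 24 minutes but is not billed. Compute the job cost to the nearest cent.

$1667.96

Machine cost = 54.2 × 26.3 = $1425.46.
Material cost: 194 × 1250/1000 → $242.50.
Total = 1425.46 + 242.50 = $1667.96.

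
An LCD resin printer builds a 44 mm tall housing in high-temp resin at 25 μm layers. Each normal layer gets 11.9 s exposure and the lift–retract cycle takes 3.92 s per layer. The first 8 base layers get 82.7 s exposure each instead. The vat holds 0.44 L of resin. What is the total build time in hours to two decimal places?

7.89 hours

Layer count = ceil(44 / 0.025) = 1760.
Base layers: 8 × (82.7 + 3.92) → 692.96 s.
Normal layers = 1752 × (11.9 + 3.92), so 27716.64 s.
Total = 692.96 + 27716.64 = 28409.6 s = 7.89 hours.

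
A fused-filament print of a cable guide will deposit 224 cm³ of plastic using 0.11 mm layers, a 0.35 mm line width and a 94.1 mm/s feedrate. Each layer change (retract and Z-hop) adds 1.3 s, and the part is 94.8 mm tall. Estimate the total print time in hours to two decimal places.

Extrusion cross-section: 0.11 × 0.35 → 0.0385 mm².
Total extruded path = 224000/0.0385 = 5818181.8 mm.
Extrusion time = 5818181.8 / 94.1 = 61829.8 s.
Number of layers: 94.8 / 0.11 → 862 (rounded up).
Layer-change overhead: 862 × 1.3 → 1120.6 s.
Altogether 61829.8 + 1120.6 = 62950.4 s, i.e. 17.49 hours.

17.49 hours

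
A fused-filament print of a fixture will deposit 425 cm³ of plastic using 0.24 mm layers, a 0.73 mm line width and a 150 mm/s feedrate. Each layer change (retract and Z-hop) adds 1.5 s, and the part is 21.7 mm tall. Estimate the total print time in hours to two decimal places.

4.53 hours

Bead cross-section: 0.24 × 0.73 → 0.1752 mm².
Toolpath length = 425 cm³ / 0.1752 mm² = 425000 / 0.1752 = 2425799.1 mm.
Extrusion time: 2425799.1 / 150 → 16172 s.
Number of layers: 21.7 / 0.24 → 91 (rounded up).
Z-hop total = 91 × 1.5, so 136.5 s.
Altogether 16172 + 136.5 = 16308.5 s, i.e. 4.53 hours.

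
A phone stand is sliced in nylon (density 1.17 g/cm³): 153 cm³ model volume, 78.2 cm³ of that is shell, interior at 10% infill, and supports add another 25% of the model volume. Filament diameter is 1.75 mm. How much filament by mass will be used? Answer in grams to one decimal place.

Infill region: 153 − 78.2 → 74.8 cm³.
Infill deposited = 0.10 × 74.8, so 7.48 cm³.
Support = 0.25 × 153, so 38.25 cm³.
Total printed volume = 78.2 + 7.48 + 38.25 = 123.93 cm³.
Mass: 123.93 × 1.17 → 144.9981 g.

145.0 g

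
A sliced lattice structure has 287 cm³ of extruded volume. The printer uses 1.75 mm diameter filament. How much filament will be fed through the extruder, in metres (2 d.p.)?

119.32 m

A = π r² = π × 0.875² = 2.4053 mm².
L = 287000 mm³ / 2.4053 mm² = 119319.84 mm, i.e. 119.32 m.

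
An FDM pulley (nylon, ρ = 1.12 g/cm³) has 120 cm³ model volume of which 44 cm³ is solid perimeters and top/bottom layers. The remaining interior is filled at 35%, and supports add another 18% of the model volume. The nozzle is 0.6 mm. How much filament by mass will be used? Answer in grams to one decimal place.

103.3 g

Volume inside the shell: 120 − 44 → 76 cm³.
Infill volume: 0.35 × 76 → 26.6 cm³.
Support = 0.18 × 120 = 21.6 cm³.
Total extruded: 44 + 26.6 + 21.6 → 92.2 cm³.
Mass = 92.2 × 1.12, so 103.264 g.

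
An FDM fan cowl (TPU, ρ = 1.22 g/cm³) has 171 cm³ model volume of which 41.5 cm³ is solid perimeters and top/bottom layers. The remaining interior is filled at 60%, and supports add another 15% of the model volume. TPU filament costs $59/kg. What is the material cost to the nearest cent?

$10.43

Volume inside the shell = 171 − 41.5, so 129.5 cm³.
Infill volume = 0.60 × 129.5, so 77.7 cm³.
Support: 0.15 × 171 → 25.65 cm³.
Deposited volume: 41.5 + 77.7 + 25.65 → 144.85 cm³.
Mass = 144.85 × 1.22 = 176.717 g.
At $59/kg: 176.717/1000 × 59 = $10.43.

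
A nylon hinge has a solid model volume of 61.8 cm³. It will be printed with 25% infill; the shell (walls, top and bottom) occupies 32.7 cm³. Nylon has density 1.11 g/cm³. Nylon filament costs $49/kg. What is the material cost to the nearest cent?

$2.17

Interior volume: 61.8 − 32.7 → 29.1 cm³.
Infill deposited: 0.25 × 29.1 → 7.275 cm³.
Total extruded = 32.7 + 7.275, so 39.975 cm³.
Mass: 39.975 × 1.11 → 44.37225 g.
At $49/kg: 44.37225/1000 × 49 = $2.17.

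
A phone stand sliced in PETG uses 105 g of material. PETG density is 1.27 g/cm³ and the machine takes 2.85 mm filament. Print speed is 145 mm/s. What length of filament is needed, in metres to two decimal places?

Extruded volume: 105/1.27 = 82.6772 cm³ (82677.2 mm³).
Cross-section of 2.85 mm filament: π·(2.85/2)² = 6.3794 mm².
L = V/A = 82677.2/6.3794 = 12960.03 mm → 12.96 m.

12.96 m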